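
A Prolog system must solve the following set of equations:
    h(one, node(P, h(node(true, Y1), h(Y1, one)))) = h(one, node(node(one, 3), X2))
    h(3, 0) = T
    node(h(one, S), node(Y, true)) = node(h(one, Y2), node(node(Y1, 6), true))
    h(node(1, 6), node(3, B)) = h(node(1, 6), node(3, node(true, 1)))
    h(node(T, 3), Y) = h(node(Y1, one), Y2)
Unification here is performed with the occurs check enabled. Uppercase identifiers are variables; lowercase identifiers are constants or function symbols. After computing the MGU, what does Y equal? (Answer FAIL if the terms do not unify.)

Decompose h/2: one = one,  node(P, h(node(true, Y1), h(Y1, one))) = node(node(one, 3), X2).
Delete trivial equation one = one.
Decompose node/2: P = node(one, 3),  h(node(true, Y1), h(Y1, one)) = X2.
Bind P := node(one, 3); no other remaining equation mentions P.
Bind X2 := h(node(true, Y1), h(Y1, one)); no other remaining equation mentions X2.
Bind T := h(3, 0); substituting into the one remaining equation that mentions T gives: h(node(h(3, 0), 3), Y) = h(node(Y1, one), Y2).
Decompose node/2: h(one, S) = h(one, Y2),  node(Y, true) = node(node(Y1, 6), true).
Decompose h/2: one = one,  S = Y2.
Delete trivial equation one = one.
Bind S := Y2; no other remaining equation mentions S.
Decompose node/2: Y = node(Y1, 6),  true = true.
Bind Y := node(Y1, 6); substituting into the one remaining equation that mentions Y gives: h(node(h(3, 0), 3), node(Y1, 6)) = h(node(Y1, one), Y2).
Delete trivial equation true = true.
Decompose h/2: node(1, 6) = node(1, 6),  node(3, B) = node(3, node(true, 1)).
Delete trivial equation node(1, 6) = node(1, 6).
Decompose node/2: 3 = 3,  B = node(true, 1).
Delete trivial equation 3 = 3.
Bind B := node(true, 1); no other remaining equation mentions B.
Decompose h/2: node(h(3, 0), 3) = node(Y1, one),  node(Y1, 6) = Y2.
Decompose node/2: h(3, 0) = Y1,  3 = one.
Bind Y1 := h(3, 0); substituting into the one remaining equation that mentions Y1 gives: node(h(3, 0), 6) = Y2. Substituting into the earlier bindings gives X2 := h(node(true, h(3, 0)), h(h(3, 0), one)), Y := node(h(3, 0), 6).
Clash: constants 3 and one differ; no unifier exists.

FAIL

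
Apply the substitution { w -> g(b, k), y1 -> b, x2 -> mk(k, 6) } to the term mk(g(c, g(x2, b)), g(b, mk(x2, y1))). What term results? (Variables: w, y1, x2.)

Replace each occurrence of y1 with b.
Replace each occurrence of x2 with mk(k, 6).
Result: mk(g(c, g(mk(k, 6), b)), g(b, mk(mk(k, 6), b))).

mk(g(c, g(mk(k, 6), b)), g(b, mk(mk(k, 6), b)))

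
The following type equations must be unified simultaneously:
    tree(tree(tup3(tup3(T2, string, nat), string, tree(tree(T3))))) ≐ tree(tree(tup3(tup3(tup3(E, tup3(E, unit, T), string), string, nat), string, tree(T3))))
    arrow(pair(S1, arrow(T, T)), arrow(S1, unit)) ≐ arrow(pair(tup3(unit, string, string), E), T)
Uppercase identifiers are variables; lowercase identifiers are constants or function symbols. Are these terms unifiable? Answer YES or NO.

Decompose tree/1: tree(tup3(tup3(T2, string, nat), string, tree(tree(T3)))) ≐ tree(tup3(tup3(tup3(E, tup3(E, unit, T), string), string, nat), string, tree(T3))).
Decompose tree/1: tup3(tup3(T2, string, nat), string, tree(tree(T3))) ≐ tup3(tup3(tup3(E, tup3(E, unit, T), string), string, nat), string, tree(T3)).
Decompose tup3/3: tup3(T2, string, nat) ≐ tup3(tup3(E, tup3(E, unit, T), string), string, nat),  string ≐ string,  tree(tree(T3)) ≐ tree(T3).
Decompose tup3/3: T2 ≐ tup3(E, tup3(E, unit, T), string),  string ≐ string,  nat ≐ nat.
Bind T2 := tup3(E, tup3(E, unit, T), string); no other remaining equation mentions T2.
Delete trivial equation string ≐ string.
Delete trivial equation nat ≐ nat.
Delete trivial equation string ≐ string.
Decompose tree/1: tree(T3) ≐ T3.
Occurs check fails: T3 occurs in tree(T3); the equation T3 ≐ tree(T3) has no finite solution.

NO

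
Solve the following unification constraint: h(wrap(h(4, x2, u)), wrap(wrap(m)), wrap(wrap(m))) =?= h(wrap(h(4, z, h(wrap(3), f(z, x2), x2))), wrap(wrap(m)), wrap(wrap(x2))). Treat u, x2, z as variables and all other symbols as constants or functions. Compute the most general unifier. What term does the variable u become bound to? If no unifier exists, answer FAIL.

h(wrap(3), f(m, m), m)

Decompose h/3: wrap(h(4, x2, u)) =?= wrap(h(4, z, h(wrap(3), f(z, x2), x2))),  wrap(wrap(m)) =?= wrap(wrap(m)),  wrap(wrap(m)) =?= wrap(wrap(x2)).
Decompose wrap/1: h(4, x2, u) =?= h(4, z, h(wrap(3), f(z, x2), x2)).
Decompose h/3: 4 =?= 4,  x2 =?= z,  u =?= h(wrap(3), f(z, x2), x2).
Delete trivial equation 4 =?= 4.
Bind x2 := z; substituting into the 2 remaining equations that mention x2 gives: u =?= h(wrap(3), f(z, z), z),  wrap(wrap(m)) =?= wrap(wrap(z)).
Bind u := h(wrap(3), f(z, z), z); no other remaining equation mentions u.
Delete trivial equation wrap(wrap(m)) =?= wrap(wrap(m)).
Decompose wrap/1: wrap(m) =?= wrap(z).
Decompose wrap/1: m =?= z.
Bind z := m. Substituting into the earlier bindings gives x2 := m, u := h(wrap(3), f(m, m), m).
MGU = { x2 ↦ m, u ↦ h(wrap(3), f(m, m), m), z ↦ m }, so u ↦ h(wrap(3), f(m, m), m).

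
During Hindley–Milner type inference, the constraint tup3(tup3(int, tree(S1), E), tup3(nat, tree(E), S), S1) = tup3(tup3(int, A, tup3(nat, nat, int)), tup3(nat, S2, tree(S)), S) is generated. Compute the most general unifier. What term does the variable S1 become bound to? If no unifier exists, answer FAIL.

Decompose tup3/3: tup3(int, tree(S1), E) = tup3(int, A, tup3(nat, nat, int)),  tup3(nat, tree(E), S) = tup3(nat, S2, tree(S)),  S1 = S.
Decompose tup3/3: int = int,  tree(S1) = A,  E = tup3(nat, nat, int).
Delete trivial equation int = int.
Bind A := tree(S1); no other remaining equation mentions A.
Bind E := tup3(nat, nat, int); substituting into the one remaining equation that mentions E gives: tup3(nat, tree(tup3(nat, nat, int)), S) = tup3(nat, S2, tree(S)).
Decompose tup3/3: nat = nat,  tree(tup3(nat, nat, int)) = S2,  S = tree(S).
Delete trivial equation nat = nat.
Bind S2 := tree(tup3(nat, nat, int)); no other remaining equation mentions S2.
Occurs check fails: S occurs in tree(S); the equation S = tree(S) has no finite solution.

FAIL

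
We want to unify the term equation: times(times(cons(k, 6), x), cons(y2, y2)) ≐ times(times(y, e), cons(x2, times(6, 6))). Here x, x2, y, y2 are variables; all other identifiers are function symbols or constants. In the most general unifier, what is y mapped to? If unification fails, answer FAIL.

cons(k, 6)

Decompose times/2: times(cons(k, 6), x) ≐ times(y, e),  cons(y2, y2) ≐ cons(x2, times(6, 6)).
Decompose times/2: cons(k, 6) ≐ y,  x ≐ e.
Bind y := cons(k, 6); no other remaining equation mentions y.
Bind x := e; no other remaining equation mentions x.
Decompose cons/2: y2 ≐ x2,  y2 ≐ times(6, 6).
Bind y2 := x2; substituting into the remaining equation gives: x2 ≐ times(6, 6).
Bind x2 := times(6, 6). Substituting into the earlier binding gives y2 := times(6, 6).
MGU = { y ↦ cons(k, 6), x ↦ e, y2 ↦ times(6, 6), x2 ↦ times(6, 6) }, so y ↦ cons(k, 6).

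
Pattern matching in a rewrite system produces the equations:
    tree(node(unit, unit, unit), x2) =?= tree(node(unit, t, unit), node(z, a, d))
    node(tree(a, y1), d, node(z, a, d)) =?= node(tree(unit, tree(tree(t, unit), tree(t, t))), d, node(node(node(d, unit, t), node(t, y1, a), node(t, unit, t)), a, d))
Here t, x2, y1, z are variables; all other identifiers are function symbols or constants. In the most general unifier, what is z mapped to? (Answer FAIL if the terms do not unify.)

Decompose tree/2: node(unit, unit, unit) =?= node(unit, t, unit),  x2 =?= node(z, a, d).
Decompose node/3: unit =?= unit,  unit =?= t,  unit =?= unit.
Delete trivial equation unit =?= unit.
Bind t := unit; substituting into the one remaining equation that mentions t gives: node(tree(a, y1), d, node(z, a, d)) =?= node(tree(unit, tree(tree(unit, unit), tree(unit, unit))), d, node(node(node(d, unit, unit), node(unit, y1, a), node(unit, unit, unit)), a, d)).
Delete trivial equation unit =?= unit.
Bind x2 := node(z, a, d); no other remaining equation mentions x2.
Decompose node/3: tree(a, y1) =?= tree(unit, tree(tree(unit, unit), tree(unit, unit))),  d =?= d,  node(z, a, d) =?= node(node(node(d, unit, unit), node(unit, y1, a), node(unit, unit, unit)), a, d).
Decompose tree/2: a =?= unit,  y1 =?= tree(tree(unit, unit), tree(unit, unit)).
Clash: constants a and unit differ; no unifier exists.

FAIL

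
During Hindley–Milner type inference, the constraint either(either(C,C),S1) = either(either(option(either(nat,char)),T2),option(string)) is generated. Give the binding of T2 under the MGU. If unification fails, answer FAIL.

Decompose either/2: either(C,C) = either(option(either(nat,char)),T2),  S1 = option(string).
Decompose either/2: C = option(either(nat,char)),  C = T2.
Bind C := option(either(nat,char)); substituting into the one remaining equation that mentions C gives: option(either(nat,char)) = T2.
Bind T2 := option(either(nat,char)); no other remaining equation mentions T2.
Bind S1 := option(string).
MGU = { C ↦ option(either(nat,char)), T2 ↦ option(either(nat,char)), S1 ↦ option(string) }, so T2 ↦ option(either(nat,char)).

option(either(nat,char))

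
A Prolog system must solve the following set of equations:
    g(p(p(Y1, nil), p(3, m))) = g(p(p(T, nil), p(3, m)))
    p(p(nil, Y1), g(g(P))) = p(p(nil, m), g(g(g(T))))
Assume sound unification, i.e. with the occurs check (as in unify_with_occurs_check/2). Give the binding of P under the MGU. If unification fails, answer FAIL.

Decompose g/1: p(p(Y1, nil), p(3, m)) = p(p(T, nil), p(3, m)).
Decompose p/2: p(Y1, nil) = p(T, nil),  p(3, m) = p(3, m).
Decompose p/2: Y1 = T,  nil = nil.
Bind Y1 := T; substituting into the one remaining equation that mentions Y1 gives: p(p(nil, T), g(g(P))) = p(p(nil, m), g(g(g(T)))).
Delete trivial equation nil = nil.
Delete trivial equation p(3, m) = p(3, m).
Decompose p/2: p(nil, T) = p(nil, m),  g(g(P)) = g(g(g(T))).
Decompose p/2: nil = nil,  T = m.
Delete trivial equation nil = nil.
Bind T := m; substituting into the remaining equation gives: g(g(P)) = g(g(g(m))). Substituting into the earlier binding gives Y1 := m.
Decompose g/1: g(P) = g(g(m)).
Decompose g/1: P = g(m).
Bind P := g(m).
MGU = { Y1 ↦ m, T ↦ m, P ↦ g(m) }, so P ↦ g(m).

g(m)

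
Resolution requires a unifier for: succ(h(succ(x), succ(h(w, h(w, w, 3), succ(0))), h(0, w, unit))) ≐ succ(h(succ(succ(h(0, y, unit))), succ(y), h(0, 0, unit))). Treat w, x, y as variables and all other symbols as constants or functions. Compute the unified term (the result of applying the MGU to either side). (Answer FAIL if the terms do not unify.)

Decompose succ/1: h(succ(x), succ(h(w, h(w, w, 3), succ(0))), h(0, w, unit)) ≐ h(succ(succ(h(0, y, unit))), succ(y), h(0, 0, unit)).
Decompose h/3: succ(x) ≐ succ(succ(h(0, y, unit))),  succ(h(w, h(w, w, 3), succ(0))) ≐ succ(y),  h(0, w, unit) ≐ h(0, 0, unit).
Decompose succ/1: x ≐ succ(h(0, y, unit)).
Bind x := succ(h(0, y, unit)); no other remaining equation mentions x.
Decompose succ/1: h(w, h(w, w, 3), succ(0)) ≐ y.
Bind y := h(w, h(w, w, 3), succ(0)); no other remaining equation mentions y. Substituting into the earlier binding gives x := succ(h(0, h(w, h(w, w, 3), succ(0)), unit)).
Decompose h/3: 0 ≐ 0,  w ≐ 0,  unit ≐ unit.
Delete trivial equation 0 ≐ 0.
Bind w := 0; no other remaining equation mentions w. Substituting into the earlier bindings gives x := succ(h(0, h(0, h(0, 0, 3), succ(0)), unit)), y := h(0, h(0, 0, 3), succ(0)).
Delete trivial equation unit ≐ unit.
Applying the MGU to either side gives succ(h(succ(succ(h(0, h(0, h(0, 0, 3), succ(0)), unit))), succ(h(0, h(0, 0, 3), succ(0))), h(0, 0, unit))).

succ(h(succ(succ(h(0, h(0, h(0, 0, 3), succ(0)), unit))), succ(h(0, h(0, 0, 3), succ(0))), h(0, 0, unit)))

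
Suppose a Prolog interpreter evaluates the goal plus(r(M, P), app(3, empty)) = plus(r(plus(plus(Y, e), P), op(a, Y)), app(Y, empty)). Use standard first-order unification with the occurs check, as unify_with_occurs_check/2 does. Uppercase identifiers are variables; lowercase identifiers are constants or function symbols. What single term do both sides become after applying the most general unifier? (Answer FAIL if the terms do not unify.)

Decompose plus/2: r(M, P) = r(plus(plus(Y, e), P), op(a, Y)),  app(3, empty) = app(Y, empty).
Decompose r/2: M = plus(plus(Y, e), P),  P = op(a, Y).
Bind M := plus(plus(Y, e), P); no other remaining equation mentions M.
Bind P := op(a, Y); no other remaining equation mentions P. Substituting into the earlier binding gives M := plus(plus(Y, e), op(a, Y)).
Decompose app/2: 3 = Y,  empty = empty.
Bind Y := 3; no other remaining equation mentions Y. Substituting into the earlier bindings gives M := plus(plus(3, e), op(a, 3)), P := op(a, 3).
Delete trivial equation empty = empty.
Applying the MGU to either side gives plus(r(plus(plus(3, e), op(a, 3)), op(a, 3)), app(3, empty)).

plus(r(plus(plus(3, e), op(a, 3)), op(a, 3)), app(3, empty))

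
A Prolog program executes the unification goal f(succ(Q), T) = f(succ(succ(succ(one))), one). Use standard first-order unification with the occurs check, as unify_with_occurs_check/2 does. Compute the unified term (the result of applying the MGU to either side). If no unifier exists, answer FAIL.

f(succ(succ(succ(one))), one)

Decompose f/2: succ(Q) = succ(succ(succ(one))),  T = one.
Decompose succ/1: Q = succ(succ(one)).
Bind Q := succ(succ(one)); no other remaining equation mentions Q.
Bind T := one.
Applying the MGU to either side gives f(succ(succ(succ(one))), one).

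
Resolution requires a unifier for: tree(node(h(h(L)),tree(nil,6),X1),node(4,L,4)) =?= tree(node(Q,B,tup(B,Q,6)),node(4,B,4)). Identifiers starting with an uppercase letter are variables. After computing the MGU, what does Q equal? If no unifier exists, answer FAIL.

Decompose tree/2: node(h(h(L)),tree(nil,6),X1) =?= node(Q,B,tup(B,Q,6)),  node(4,L,4) =?= node(4,B,4).
Decompose node/3: h(h(L)) =?= Q,  tree(nil,6) =?= B,  X1 =?= tup(B,Q,6).
Bind Q := h(h(L)); substituting into the one remaining equation that mentions Q gives: X1 =?= tup(B,h(h(L)),6).
Bind B := tree(nil,6); substituting into the remaining equations gives: X1 =?= tup(tree(nil,6),h(h(L)),6),  node(4,L,4) =?= node(4,tree(nil,6),4).
Bind X1 := tup(tree(nil,6),h(h(L)),6); no other remaining equation mentions X1.
Decompose node/3: 4 =?= 4,  L =?= tree(nil,6),  4 =?= 4.
Delete trivial equation 4 =?= 4.
Bind L := tree(nil,6); no other remaining equation mentions L. Substituting into the earlier bindings gives Q := h(h(tree(nil,6))), X1 := tup(tree(nil,6),h(h(tree(nil,6))),6).
Delete trivial equation 4 =?= 4.
MGU = { Q ↦ h(h(tree(nil,6))), B ↦ tree(nil,6), X1 ↦ tup(tree(nil,6),h(h(tree(nil,6))),6), L ↦ tree(nil,6) }, so Q ↦ h(h(tree(nil,6))).

h(h(tree(nil,6)))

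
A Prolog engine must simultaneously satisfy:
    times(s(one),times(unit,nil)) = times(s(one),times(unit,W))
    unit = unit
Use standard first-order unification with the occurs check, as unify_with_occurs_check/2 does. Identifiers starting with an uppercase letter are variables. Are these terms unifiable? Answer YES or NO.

YES

Decompose times/2: s(one) = s(one),  times(unit,nil) = times(unit,W).
Delete trivial equation s(one) = s(one).
Decompose times/2: unit = unit,  nil = W.
Delete trivial equation unit = unit.
Bind W := nil; no other remaining equation mentions W.
Delete trivial equation unit = unit.
No equations remain and no clash or occurs-check failure arose, so a unifier exists.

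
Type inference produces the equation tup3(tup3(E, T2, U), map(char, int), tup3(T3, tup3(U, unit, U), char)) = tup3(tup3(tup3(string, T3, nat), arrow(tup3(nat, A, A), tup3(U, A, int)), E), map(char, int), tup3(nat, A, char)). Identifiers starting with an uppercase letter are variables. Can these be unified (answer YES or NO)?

Decompose tup3/3: tup3(E, T2, U) = tup3(tup3(string, T3, nat), arrow(tup3(nat, A, A), tup3(U, A, int)), E),  map(char, int) = map(char, int),  tup3(T3, tup3(U, unit, U), char) = tup3(nat, A, char).
Decompose tup3/3: E = tup3(string, T3, nat),  T2 = arrow(tup3(nat, A, A), tup3(U, A, int)),  U = E.
Bind E := tup3(string, T3, nat); substituting into the one remaining equation that mentions E gives: U = tup3(string, T3, nat).
Bind T2 := arrow(tup3(nat, A, A), tup3(U, A, int)); no other remaining equation mentions T2.
Bind U := tup3(string, T3, nat); substituting into the one remaining equation that mentions U gives: tup3(T3, tup3(tup3(string, T3, nat), unit, tup3(string, T3, nat)), char) = tup3(nat, A, char). Substituting into the earlier binding gives T2 := arrow(tup3(nat, A, A), tup3(tup3(string, T3, nat), A, int)).
Delete trivial equation map(char, int) = map(char, int).
Decompose tup3/3: T3 = nat,  tup3(tup3(string, T3, nat), unit, tup3(string, T3, nat)) = A,  char = char.
Bind T3 := nat; substituting into the one remaining equation that mentions T3 gives: tup3(tup3(string, nat, nat), unit, tup3(string, nat, nat)) = A. Substituting into the earlier bindings gives E := tup3(string, nat, nat), T2 := arrow(tup3(nat, A, A), tup3(tup3(string, nat, nat), A, int)), U := tup3(string, nat, nat).
Bind A := tup3(tup3(string, nat, nat), unit, tup3(string, nat, nat)); no other remaining equation mentions A. Substituting into the earlier binding gives T2 := arrow(tup3(nat, tup3(tup3(string, nat, nat), unit, tup3(string, nat, nat)), tup3(tup3(string, nat, nat), unit, tup3(string, nat, nat))), tup3(tup3(string, nat, nat), tup3(tup3(string, nat, nat), unit, tup3(string, nat, nat)), int)).
Delete trivial equation char = char.
No equations remain and no clash or occurs-check failure arose, so a unifier exists.

YES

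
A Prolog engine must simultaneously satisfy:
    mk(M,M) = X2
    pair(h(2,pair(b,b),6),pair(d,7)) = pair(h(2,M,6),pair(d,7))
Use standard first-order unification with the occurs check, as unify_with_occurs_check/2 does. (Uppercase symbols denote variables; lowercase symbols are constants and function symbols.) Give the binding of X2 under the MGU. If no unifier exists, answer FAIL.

Bind X2 := mk(M,M); no other remaining equation mentions X2.
Decompose pair/2: h(2,pair(b,b),6) = h(2,M,6),  pair(d,7) = pair(d,7).
Decompose h/3: 2 = 2,  pair(b,b) = M,  6 = 6.
Delete trivial equation 2 = 2.
Bind M := pair(b,b); no other remaining equation mentions M. Substituting into the earlier binding gives X2 := mk(pair(b,b),pair(b,b)).
Delete trivial equation 6 = 6.
Delete trivial equation pair(d,7) = pair(d,7).
MGU = { X2 -> mk(pair(b,b),pair(b,b)), M -> pair(b,b) }, so X2 -> mk(pair(b,b),pair(b,b)).

mk(pair(b,b),pair(b,b))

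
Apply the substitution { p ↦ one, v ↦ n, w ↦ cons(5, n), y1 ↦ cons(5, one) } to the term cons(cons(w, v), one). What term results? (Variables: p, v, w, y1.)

Replace each occurrence of v with n.
Replace each occurrence of w with cons(5, n).
Result: cons(cons(cons(5, n), n), one).

cons(cons(cons(5, n), n), one)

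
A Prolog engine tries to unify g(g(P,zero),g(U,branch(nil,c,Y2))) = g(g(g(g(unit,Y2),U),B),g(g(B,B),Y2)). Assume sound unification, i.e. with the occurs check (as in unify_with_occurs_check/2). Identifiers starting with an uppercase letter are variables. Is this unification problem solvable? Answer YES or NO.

NO

Decompose g/2: g(P,zero) = g(g(g(unit,Y2),U),B),  g(U,branch(nil,c,Y2)) = g(g(B,B),Y2).
Decompose g/2: P = g(g(unit,Y2),U),  zero = B.
Bind P := g(g(unit,Y2),U); no other remaining equation mentions P.
Bind B := zero; substituting into the remaining equation gives: g(U,branch(nil,c,Y2)) = g(g(zero,zero),Y2).
Decompose g/2: U = g(zero,zero),  branch(nil,c,Y2) = Y2.
Bind U := g(zero,zero); no other remaining equation mentions U. Substituting into the earlier binding gives P := g(g(unit,Y2),g(zero,zero)).
Occurs check fails: Y2 occurs in branch(nil,c,Y2); the equation Y2 = branch(nil,c,Y2) has no finite solution.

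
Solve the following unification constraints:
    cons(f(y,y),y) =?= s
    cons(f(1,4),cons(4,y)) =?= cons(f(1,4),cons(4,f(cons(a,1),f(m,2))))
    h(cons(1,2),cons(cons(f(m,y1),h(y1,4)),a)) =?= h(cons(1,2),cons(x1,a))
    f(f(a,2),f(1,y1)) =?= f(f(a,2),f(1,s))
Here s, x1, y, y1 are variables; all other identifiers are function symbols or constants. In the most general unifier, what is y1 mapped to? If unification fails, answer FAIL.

Bind s := cons(f(y,y),y); substituting into the one remaining equation that mentions s gives: f(f(a,2),f(1,y1)) =?= f(f(a,2),f(1,cons(f(y,y),y))).
Decompose cons/2: f(1,4) =?= f(1,4),  cons(4,y) =?= cons(4,f(cons(a,1),f(m,2))).
Delete trivial equation f(1,4) =?= f(1,4).
Decompose cons/2: 4 =?= 4,  y =?= f(cons(a,1),f(m,2)).
Delete trivial equation 4 =?= 4.
Bind y := f(cons(a,1),f(m,2)); substituting into the one remaining equation that mentions y gives: f(f(a,2),f(1,y1)) =?= f(f(a,2),f(1,cons(f(f(cons(a,1),f(m,2)),f(cons(a,1),f(m,2))),f(cons(a,1),f(m,2))))). Substituting into the earlier binding gives s := cons(f(f(cons(a,1),f(m,2)),f(cons(a,1),f(m,2))),f(cons(a,1),f(m,2))).
Decompose h/2: cons(1,2) =?= cons(1,2),  cons(cons(f(m,y1),h(y1,4)),a) =?= cons(x1,a).
Delete trivial equation cons(1,2) =?= cons(1,2).
Decompose cons/2: cons(f(m,y1),h(y1,4)) =?= x1,  a =?= a.
Bind x1 := cons(f(m,y1),h(y1,4)); no other remaining equation mentions x1.
Delete trivial equation a =?= a.
Decompose f/2: f(a,2) =?= f(a,2),  f(1,y1) =?= f(1,cons(f(f(cons(a,1),f(m,2)),f(cons(a,1),f(m,2))),f(cons(a,1),f(m,2)))).
Delete trivial equation f(a,2) =?= f(a,2).
Decompose f/2: 1 =?= 1,  y1 =?= cons(f(f(cons(a,1),f(m,2)),f(cons(a,1),f(m,2))),f(cons(a,1),f(m,2))).
Delete trivial equation 1 =?= 1.
Bind y1 := cons(f(f(cons(a,1),f(m,2)),f(cons(a,1),f(m,2))),f(cons(a,1),f(m,2))). Substituting into the earlier binding gives x1 := cons(f(m,cons(f(f(cons(a,1),f(m,2)),f(cons(a,1),f(m,2))),f(cons(a,1),f(m,2)))),h(cons(f(f(cons(a,1),f(m,2)),f(cons(a,1),f(m,2))),f(cons(a,1),f(m,2))),4)).
MGU = { s -> cons(f(f(cons(a,1),f(m,2)),f(cons(a,1),f(m,2))),f(cons(a,1),f(m,2))), y -> f(cons(a,1),f(m,2)), x1 -> cons(f(m,cons(f(f(cons(a,1),f(m,2)),f(cons(a,1),f(m,2))),f(cons(a,1),f(m,2)))),h(cons(f(f(cons(a,1),f(m,2)),f(cons(a,1),f(m,2))),f(cons(a,1),f(m,2))),4)), y1 -> cons(f(f(cons(a,1),f(m,2)),f(cons(a,1),f(m,2))),f(cons(a,1),f(m,2))) }, so y1 -> cons(f(f(cons(a,1),f(m,2)),f(cons(a,1),f(m,2))),f(cons(a,1),f(m,2))).

cons(f(f(cons(a,1),f(m,2)),f(cons(a,1),f(m,2))),f(cons(a,1),f(m,2)))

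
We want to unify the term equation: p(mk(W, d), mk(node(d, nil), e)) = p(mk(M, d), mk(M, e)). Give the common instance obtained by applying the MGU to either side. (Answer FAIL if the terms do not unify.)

p(mk(node(d, nil), d), mk(node(d, nil), e))

Decompose p/2: mk(W, d) = mk(M, d),  mk(node(d, nil), e) = mk(M, e).
Decompose mk/2: W = M,  d = d.
Bind W := M; no other remaining equation mentions W.
Delete trivial equation d = d.
Decompose mk/2: node(d, nil) = M,  e = e.
Bind M := node(d, nil); no other remaining equation mentions M. Substituting into the earlier binding gives W := node(d, nil).
Delete trivial equation e = e.
Applying the MGU to either side gives p(mk(node(d, nil), d), mk(node(d, nil), e)).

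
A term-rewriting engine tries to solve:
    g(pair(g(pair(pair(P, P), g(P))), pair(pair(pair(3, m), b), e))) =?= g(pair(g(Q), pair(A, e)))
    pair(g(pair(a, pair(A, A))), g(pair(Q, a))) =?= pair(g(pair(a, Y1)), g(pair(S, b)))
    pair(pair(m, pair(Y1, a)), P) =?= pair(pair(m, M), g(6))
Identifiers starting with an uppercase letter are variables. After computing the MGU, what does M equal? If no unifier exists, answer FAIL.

Decompose g/1: pair(g(pair(pair(P, P), g(P))), pair(pair(pair(3, m), b), e)) =?= pair(g(Q), pair(A, e)).
Decompose pair/2: g(pair(pair(P, P), g(P))) =?= g(Q),  pair(pair(pair(3, m), b), e) =?= pair(A, e).
Decompose g/1: pair(pair(P, P), g(P)) =?= Q.
Bind Q := pair(pair(P, P), g(P)); substituting into the one remaining equation that mentions Q gives: pair(g(pair(a, pair(A, A))), g(pair(pair(pair(P, P), g(P)), a))) =?= pair(g(pair(a, Y1)), g(pair(S, b))).
Decompose pair/2: pair(pair(3, m), b) =?= A,  e =?= e.
Bind A := pair(pair(3, m), b); substituting into the one remaining equation that mentions A gives: pair(g(pair(a, pair(pair(pair(3, m), b), pair(pair(3, m), b)))), g(pair(pair(pair(P, P), g(P)), a))) =?= pair(g(pair(a, Y1)), g(pair(S, b))).
Delete trivial equation e =?= e.
Decompose pair/2: g(pair(a, pair(pair(pair(3, m), b), pair(pair(3, m), b)))) =?= g(pair(a, Y1)),  g(pair(pair(pair(P, P), g(P)), a)) =?= g(pair(S, b)).
Decompose g/1: pair(a, pair(pair(pair(3, m), b), pair(pair(3, m), b))) =?= pair(a, Y1).
Decompose pair/2: a =?= a,  pair(pair(pair(3, m), b), pair(pair(3, m), b)) =?= Y1.
Delete trivial equation a =?= a.
Bind Y1 := pair(pair(pair(3, m), b), pair(pair(3, m), b)); substituting into the one remaining equation that mentions Y1 gives: pair(pair(m, pair(pair(pair(pair(3, m), b), pair(pair(3, m), b)), a)), P) =?= pair(pair(m, M), g(6)).
Decompose g/1: pair(pair(pair(P, P), g(P)), a) =?= pair(S, b).
Decompose pair/2: pair(pair(P, P), g(P)) =?= S,  a =?= b.
Bind S := pair(pair(P, P), g(P)); no other remaining equation mentions S.
Clash: constants a and b differ; no unifier exists.

FAIL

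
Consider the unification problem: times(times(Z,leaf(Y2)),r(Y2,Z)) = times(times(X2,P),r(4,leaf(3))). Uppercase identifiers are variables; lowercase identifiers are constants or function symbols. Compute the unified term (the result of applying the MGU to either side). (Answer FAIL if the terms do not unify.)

times(times(leaf(3),leaf(4)),r(4,leaf(3)))

Decompose times/2: times(Z,leaf(Y2)) = times(X2,P),  r(Y2,Z) = r(4,leaf(3)).
Decompose times/2: Z = X2,  leaf(Y2) = P.
Bind Z := X2; substituting into the one remaining equation that mentions Z gives: r(Y2,X2) = r(4,leaf(3)).
Bind P := leaf(Y2); no other remaining equation mentions P.
Decompose r/2: Y2 = 4,  X2 = leaf(3).
Bind Y2 := 4; no other remaining equation mentions Y2. Substituting into the earlier binding gives P := leaf(4).
Bind X2 := leaf(3). Substituting into the earlier binding gives Z := leaf(3).
Applying the MGU to either side gives times(times(leaf(3),leaf(4)),r(4,leaf(3))).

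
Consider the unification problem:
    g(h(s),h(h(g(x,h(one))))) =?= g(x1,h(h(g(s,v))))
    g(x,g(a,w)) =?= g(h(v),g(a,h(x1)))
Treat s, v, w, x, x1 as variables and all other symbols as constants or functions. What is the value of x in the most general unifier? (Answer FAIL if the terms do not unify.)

Decompose g/2: h(s) =?= x1,  h(h(g(x,h(one)))) =?= h(h(g(s,v))).
Bind x1 := h(s); substituting into the one remaining equation that mentions x1 gives: g(x,g(a,w)) =?= g(h(v),g(a,h(h(s)))).
Decompose h/1: h(g(x,h(one))) =?= h(g(s,v)).
Decompose h/1: g(x,h(one)) =?= g(s,v).
Decompose g/2: x =?= s,  h(one) =?= v.
Bind x := s; substituting into the one remaining equation that mentions x gives: g(s,g(a,w)) =?= g(h(v),g(a,h(h(s)))).
Bind v := h(one); substituting into the remaining equation gives: g(s,g(a,w)) =?= g(h(h(one)),g(a,h(h(s)))).
Decompose g/2: s =?= h(h(one)),  g(a,w) =?= g(a,h(h(s))).
Bind s := h(h(one)); substituting into the remaining equation gives: g(a,w) =?= g(a,h(h(h(h(one))))). Substituting into the earlier bindings gives x1 := h(h(h(one))), x := h(h(one)).
Decompose g/2: a =?= a,  w =?= h(h(h(h(one)))).
Delete trivial equation a =?= a.
Bind w := h(h(h(h(one)))).
MGU = { x1 -> h(h(h(one))), x -> h(h(one)), v -> h(one), s -> h(h(one)), w -> h(h(h(h(one)))) }, so x -> h(h(one)).

h(h(one))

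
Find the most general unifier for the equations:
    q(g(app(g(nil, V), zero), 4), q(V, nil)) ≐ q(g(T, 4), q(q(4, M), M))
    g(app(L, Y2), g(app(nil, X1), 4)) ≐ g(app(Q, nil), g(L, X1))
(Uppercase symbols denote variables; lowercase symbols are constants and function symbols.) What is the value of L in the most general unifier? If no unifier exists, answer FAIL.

app(nil, 4)

Decompose q/2: g(app(g(nil, V), zero), 4) ≐ g(T, 4),  q(V, nil) ≐ q(q(4, M), M).
Decompose g/2: app(g(nil, V), zero) ≐ T,  4 ≐ 4.
Bind T := app(g(nil, V), zero); no other remaining equation mentions T.
Delete trivial equation 4 ≐ 4.
Decompose q/2: V ≐ q(4, M),  nil ≐ M.
Bind V := q(4, M); no other remaining equation mentions V. Substituting into the earlier binding gives T := app(g(nil, q(4, M)), zero).
Bind M := nil; no other remaining equation mentions M. Substituting into the earlier bindings gives T := app(g(nil, q(4, nil)), zero), V := q(4, nil).
Decompose g/2: app(L, Y2) ≐ app(Q, nil),  g(app(nil, X1), 4) ≐ g(L, X1).
Decompose app/2: L ≐ Q,  Y2 ≐ nil.
Bind L := Q; substituting into the one remaining equation that mentions L gives: g(app(nil, X1), 4) ≐ g(Q, X1).
Bind Y2 := nil; no other remaining equation mentions Y2.
Decompose g/2: app(nil, X1) ≐ Q,  4 ≐ X1.
Bind Q := app(nil, X1); no other remaining equation mentions Q. Substituting into the earlier binding gives L := app(nil, X1).
Bind X1 := 4. Substituting into the earlier bindings gives L := app(nil, 4), Q := app(nil, 4).
MGU = { T ↦ app(g(nil, q(4, nil)), zero), V ↦ q(4, nil), M ↦ nil, L ↦ app(nil, 4), Y2 ↦ nil, Q ↦ app(nil, 4), X1 ↦ 4 }, so L ↦ app(nil, 4).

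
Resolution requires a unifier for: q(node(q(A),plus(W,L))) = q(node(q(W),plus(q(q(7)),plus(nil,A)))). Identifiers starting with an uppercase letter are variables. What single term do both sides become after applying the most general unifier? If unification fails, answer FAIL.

q(node(q(q(q(7))),plus(q(q(7)),plus(nil,q(q(7))))))

Decompose q/1: node(q(A),plus(W,L)) = node(q(W),plus(q(q(7)),plus(nil,A))).
Decompose node/2: q(A) = q(W),  plus(W,L) = plus(q(q(7)),plus(nil,A)).
Decompose q/1: A = W.
Bind A := W; substituting into the remaining equation gives: plus(W,L) = plus(q(q(7)),plus(nil,W)).
Decompose plus/2: W = q(q(7)),  L = plus(nil,W).
Bind W := q(q(7)); substituting into the remaining equation gives: L = plus(nil,q(q(7))). Substituting into the earlier binding gives A := q(q(7)).
Bind L := plus(nil,q(q(7))).
Applying the MGU to either side gives q(node(q(q(q(7))),plus(q(q(7)),plus(nil,q(q(7)))))).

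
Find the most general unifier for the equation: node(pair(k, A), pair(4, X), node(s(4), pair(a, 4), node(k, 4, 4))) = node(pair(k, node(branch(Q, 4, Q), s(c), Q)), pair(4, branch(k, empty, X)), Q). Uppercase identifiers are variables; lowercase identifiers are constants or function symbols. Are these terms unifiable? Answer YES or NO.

NO

Decompose node/3: pair(k, A) = pair(k, node(branch(Q, 4, Q), s(c), Q)),  pair(4, X) = pair(4, branch(k, empty, X)),  node(s(4), pair(a, 4), node(k, 4, 4)) = Q.
Decompose pair/2: k = k,  A = node(branch(Q, 4, Q), s(c), Q).
Delete trivial equation k = k.
Bind A := node(branch(Q, 4, Q), s(c), Q); no other remaining equation mentions A.
Decompose pair/2: 4 = 4,  X = branch(k, empty, X).
Delete trivial equation 4 = 4.
Occurs check fails: X occurs in branch(k, empty, X); the equation X = branch(k, empty, X) has no finite solution.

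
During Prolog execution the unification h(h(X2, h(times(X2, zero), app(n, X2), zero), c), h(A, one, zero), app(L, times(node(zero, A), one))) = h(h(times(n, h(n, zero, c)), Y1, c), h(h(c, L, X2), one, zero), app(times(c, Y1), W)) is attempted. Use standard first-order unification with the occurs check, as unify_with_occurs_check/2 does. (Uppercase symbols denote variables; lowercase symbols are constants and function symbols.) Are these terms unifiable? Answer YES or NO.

Decompose h/3: h(X2, h(times(X2, zero), app(n, X2), zero), c) = h(times(n, h(n, zero, c)), Y1, c),  h(A, one, zero) = h(h(c, L, X2), one, zero),  app(L, times(node(zero, A), one)) = app(times(c, Y1), W).
Decompose h/3: X2 = times(n, h(n, zero, c)),  h(times(X2, zero), app(n, X2), zero) = Y1,  c = c.
Bind X2 := times(n, h(n, zero, c)); substituting into the 2 remaining equations that mention X2 gives: h(times(times(n, h(n, zero, c)), zero), app(n, times(n, h(n, zero, c))), zero) = Y1,  h(A, one, zero) = h(h(c, L, times(n, h(n, zero, c))), one, zero).
Bind Y1 := h(times(times(n, h(n, zero, c)), zero), app(n, times(n, h(n, zero, c))), zero); substituting into the one remaining equation that mentions Y1 gives: app(L, times(node(zero, A), one)) = app(times(c, h(times(times(n, h(n, zero, c)), zero), app(n, times(n, h(n, zero, c))), zero)), W).
Delete trivial equation c = c.
Decompose h/3: A = h(c, L, times(n, h(n, zero, c))),  one = one,  zero = zero.
Bind A := h(c, L, times(n, h(n, zero, c))); substituting into the one remaining equation that mentions A gives: app(L, times(node(zero, h(c, L, times(n, h(n, zero, c)))), one)) = app(times(c, h(times(times(n, h(n, zero, c)), zero), app(n, times(n, h(n, zero, c))), zero)), W).
Delete trivial equation one = one.
Delete trivial equation zero = zero.
Decompose app/2: L = times(c, h(times(times(n, h(n, zero, c)), zero), app(n, times(n, h(n, zero, c))), zero)),  times(node(zero, h(c, L, times(n, h(n, zero, c)))), one) = W.
Bind L := times(c, h(times(times(n, h(n, zero, c)), zero), app(n, times(n, h(n, zero, c))), zero)); substituting into the remaining equation gives: times(node(zero, h(c, times(c, h(times(times(n, h(n, zero, c)), zero), app(n, times(n, h(n, zero, c))), zero)), times(n, h(n, zero, c)))), one) = W. Substituting into the earlier binding gives A := h(c, times(c, h(times(times(n, h(n, zero, c)), zero), app(n, times(n, h(n, zero, c))), zero)), times(n, h(n, zero, c))).
Bind W := times(node(zero, h(c, times(c, h(times(times(n, h(n, zero, c)), zero), app(n, times(n, h(n, zero, c))), zero)), times(n, h(n, zero, c)))), one).
No equations remain and no clash or occurs-check failure arose, so a unifier exists.

YES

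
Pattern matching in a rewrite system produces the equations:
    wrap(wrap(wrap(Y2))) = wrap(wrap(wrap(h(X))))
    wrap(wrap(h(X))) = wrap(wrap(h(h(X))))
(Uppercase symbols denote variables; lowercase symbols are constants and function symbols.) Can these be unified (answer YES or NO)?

NO

Decompose wrap/1: wrap(wrap(Y2)) = wrap(wrap(h(X))).
Decompose wrap/1: wrap(Y2) = wrap(h(X)).
Decompose wrap/1: Y2 = h(X).
Bind Y2 := h(X); no other remaining equation mentions Y2.
Decompose wrap/1: wrap(h(X)) = wrap(h(h(X))).
Decompose wrap/1: h(X) = h(h(X)).
Decompose h/1: X = h(X).
Occurs check fails: X occurs in h(X); the equation X = h(X) has no finite solution.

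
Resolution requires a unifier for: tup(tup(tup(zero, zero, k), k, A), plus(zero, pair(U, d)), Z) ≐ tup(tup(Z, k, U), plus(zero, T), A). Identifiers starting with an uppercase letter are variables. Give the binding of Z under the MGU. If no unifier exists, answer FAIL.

Decompose tup/3: tup(tup(zero, zero, k), k, A) ≐ tup(Z, k, U),  plus(zero, pair(U, d)) ≐ plus(zero, T),  Z ≐ A.
Decompose tup/3: tup(zero, zero, k) ≐ Z,  k ≐ k,  A ≐ U.
Bind Z := tup(zero, zero, k); substituting into the one remaining equation that mentions Z gives: tup(zero, zero, k) ≐ A.
Delete trivial equation k ≐ k.
Bind A := U; substituting into the one remaining equation that mentions A gives: tup(zero, zero, k) ≐ U.
Decompose plus/2: zero ≐ zero,  pair(U, d) ≐ T.
Delete trivial equation zero ≐ zero.
Bind T := pair(U, d); no other remaining equation mentions T.
Bind U := tup(zero, zero, k). Substituting into the earlier bindings gives A := tup(zero, zero, k), T := pair(tup(zero, zero, k), d).
MGU = { Z ↦ tup(zero, zero, k), A ↦ tup(zero, zero, k), T ↦ pair(tup(zero, zero, k), d), U ↦ tup(zero, zero, k) }, so Z ↦ tup(zero, zero, k).

tup(zero, zero, k)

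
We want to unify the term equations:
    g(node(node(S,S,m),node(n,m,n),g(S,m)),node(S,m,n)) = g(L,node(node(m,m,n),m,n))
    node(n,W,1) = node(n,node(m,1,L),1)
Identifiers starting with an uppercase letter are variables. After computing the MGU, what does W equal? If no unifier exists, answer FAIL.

node(m,1,node(node(node(m,m,n),node(m,m,n),m),node(n,m,n),g(node(m,m,n),m)))

Decompose g/2: node(node(S,S,m),node(n,m,n),g(S,m)) = L,  node(S,m,n) = node(node(m,m,n),m,n).
Bind L := node(node(S,S,m),node(n,m,n),g(S,m)); substituting into the one remaining equation that mentions L gives: node(n,W,1) = node(n,node(m,1,node(node(S,S,m),node(n,m,n),g(S,m))),1).
Decompose node/3: S = node(m,m,n),  m = m,  n = n.
Bind S := node(m,m,n); substituting into the one remaining equation that mentions S gives: node(n,W,1) = node(n,node(m,1,node(node(node(m,m,n),node(m,m,n),m),node(n,m,n),g(node(m,m,n),m))),1). Substituting into the earlier binding gives L := node(node(node(m,m,n),node(m,m,n),m),node(n,m,n),g(node(m,m,n),m)).
Delete trivial equation m = m.
Delete trivial equation n = n.
Decompose node/3: n = n,  W = node(m,1,node(node(node(m,m,n),node(m,m,n),m),node(n,m,n),g(node(m,m,n),m))),  1 = 1.
Delete trivial equation n = n.
Bind W := node(m,1,node(node(node(m,m,n),node(m,m,n),m),node(n,m,n),g(node(m,m,n),m))); no other remaining equation mentions W.
Delete trivial equation 1 = 1.
MGU = { L ↦ node(node(node(m,m,n),node(m,m,n),m),node(n,m,n),g(node(m,m,n),m)), S ↦ node(m,m,n), W ↦ node(m,1,node(node(node(m,m,n),node(m,m,n),m),node(n,m,n),g(node(m,m,n),m))) }, so W ↦ node(m,1,node(node(node(m,m,n),node(m,m,n),m),node(n,m,n),g(node(m,m,n),m))).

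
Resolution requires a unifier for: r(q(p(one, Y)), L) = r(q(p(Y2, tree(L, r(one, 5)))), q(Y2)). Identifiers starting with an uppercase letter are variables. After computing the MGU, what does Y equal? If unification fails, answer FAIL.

tree(q(one), r(one, 5))

Decompose r/2: q(p(one, Y)) = q(p(Y2, tree(L, r(one, 5)))),  L = q(Y2).
Decompose q/1: p(one, Y) = p(Y2, tree(L, r(one, 5))).
Decompose p/2: one = Y2,  Y = tree(L, r(one, 5)).
Bind Y2 := one; substituting into the one remaining equation that mentions Y2 gives: L = q(one).
Bind Y := tree(L, r(one, 5)); no other remaining equation mentions Y.
Bind L := q(one). Substituting into the earlier binding gives Y := tree(q(one), r(one, 5)).
MGU = { Y2 -> one, Y -> tree(q(one), r(one, 5)), L -> q(one) }, so Y -> tree(q(one), r(one, 5)).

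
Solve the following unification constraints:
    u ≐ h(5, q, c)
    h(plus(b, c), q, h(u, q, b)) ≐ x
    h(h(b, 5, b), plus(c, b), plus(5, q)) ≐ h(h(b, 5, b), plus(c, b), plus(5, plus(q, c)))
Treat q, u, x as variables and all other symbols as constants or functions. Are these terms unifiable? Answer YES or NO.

NO

Bind u := h(5, q, c); substituting into the one remaining equation that mentions u gives: h(plus(b, c), q, h(h(5, q, c), q, b)) ≐ x.
Bind x := h(plus(b, c), q, h(h(5, q, c), q, b)); no other remaining equation mentions x.
Decompose h/3: h(b, 5, b) ≐ h(b, 5, b),  plus(c, b) ≐ plus(c, b),  plus(5, q) ≐ plus(5, plus(q, c)).
Delete trivial equation h(b, 5, b) ≐ h(b, 5, b).
Delete trivial equation plus(c, b) ≐ plus(c, b).
Decompose plus/2: 5 ≐ 5,  q ≐ plus(q, c).
Delete trivial equation 5 ≐ 5.
Occurs check fails: q occurs in plus(q, c); the equation q ≐ plus(q, c) has no finite solution.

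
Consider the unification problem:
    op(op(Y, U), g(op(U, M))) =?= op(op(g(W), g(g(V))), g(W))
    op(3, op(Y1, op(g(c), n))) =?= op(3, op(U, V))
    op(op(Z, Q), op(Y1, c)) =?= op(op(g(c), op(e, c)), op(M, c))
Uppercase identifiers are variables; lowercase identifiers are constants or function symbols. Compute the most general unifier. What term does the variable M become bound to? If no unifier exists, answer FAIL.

Decompose op/2: op(Y, U) =?= op(g(W), g(g(V))),  g(op(U, M)) =?= g(W).
Decompose op/2: Y =?= g(W),  U =?= g(g(V)).
Bind Y := g(W); no other remaining equation mentions Y.
Bind U := g(g(V)); substituting into the 2 remaining equations that mention U gives: g(op(g(g(V)), M)) =?= g(W),  op(3, op(Y1, op(g(c), n))) =?= op(3, op(g(g(V)), V)).
Decompose g/1: op(g(g(V)), M) =?= W.
Bind W := op(g(g(V)), M); no other remaining equation mentions W. Substituting into the earlier binding gives Y := g(op(g(g(V)), M)).
Decompose op/2: 3 =?= 3,  op(Y1, op(g(c), n)) =?= op(g(g(V)), V).
Delete trivial equation 3 =?= 3.
Decompose op/2: Y1 =?= g(g(V)),  op(g(c), n) =?= V.
Bind Y1 := g(g(V)); substituting into the one remaining equation that mentions Y1 gives: op(op(Z, Q), op(g(g(V)), c)) =?= op(op(g(c), op(e, c)), op(M, c)).
Bind V := op(g(c), n); substituting into the remaining equation gives: op(op(Z, Q), op(g(g(op(g(c), n))), c)) =?= op(op(g(c), op(e, c)), op(M, c)). Substituting into the earlier bindings gives Y := g(op(g(g(op(g(c), n))), M)), U := g(g(op(g(c), n))), W := op(g(g(op(g(c), n))), M), Y1 := g(g(op(g(c), n))).
Decompose op/2: op(Z, Q) =?= op(g(c), op(e, c)),  op(g(g(op(g(c), n))), c) =?= op(M, c).
Decompose op/2: Z =?= g(c),  Q =?= op(e, c).
Bind Z := g(c); no other remaining equation mentions Z.
Bind Q := op(e, c); no other remaining equation mentions Q.
Decompose op/2: g(g(op(g(c), n))) =?= M,  c =?= c.
Bind M := g(g(op(g(c), n))); no other remaining equation mentions M. Substituting into the earlier bindings gives Y := g(op(g(g(op(g(c), n))), g(g(op(g(c), n))))), W := op(g(g(op(g(c), n))), g(g(op(g(c), n)))).
Delete trivial equation c =?= c.
MGU = { Y ↦ g(op(g(g(op(g(c), n))), g(g(op(g(c), n))))), U ↦ g(g(op(g(c), n))), W ↦ op(g(g(op(g(c), n))), g(g(op(g(c), n)))), Y1 ↦ g(g(op(g(c), n))), V ↦ op(g(c), n), Z ↦ g(c), Q ↦ op(e, c), M ↦ g(g(op(g(c), n))) }, so M ↦ g(g(op(g(c), n))).

g(g(op(g(c), n)))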